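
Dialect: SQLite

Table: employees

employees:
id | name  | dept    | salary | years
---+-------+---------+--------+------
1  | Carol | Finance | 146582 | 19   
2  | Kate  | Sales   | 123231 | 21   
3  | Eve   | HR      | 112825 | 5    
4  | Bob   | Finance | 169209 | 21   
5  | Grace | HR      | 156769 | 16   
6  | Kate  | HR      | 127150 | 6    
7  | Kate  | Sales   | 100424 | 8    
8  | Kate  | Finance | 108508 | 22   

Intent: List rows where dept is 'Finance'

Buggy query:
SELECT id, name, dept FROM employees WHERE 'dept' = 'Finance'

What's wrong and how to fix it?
Bug: Single quotes denote string literals in SQL; the column name is being compared as a constant string

Fix: Reference the column as dept without single quotes

Corrected query:
SELECT id, name, dept FROM employees WHERE dept = 'Finance'

Result:
id | name  | dept   
---+-------+--------
1  | Carol | Finance
4  | Bob   | Finance
8  | Kate  | Finance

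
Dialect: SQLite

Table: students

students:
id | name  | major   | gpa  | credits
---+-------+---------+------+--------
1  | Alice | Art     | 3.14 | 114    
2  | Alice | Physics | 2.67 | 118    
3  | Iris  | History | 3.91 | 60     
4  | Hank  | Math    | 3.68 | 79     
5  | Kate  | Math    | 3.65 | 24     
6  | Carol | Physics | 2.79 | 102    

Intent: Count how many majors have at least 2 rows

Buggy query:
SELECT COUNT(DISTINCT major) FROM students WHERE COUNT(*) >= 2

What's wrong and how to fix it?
Bug: COUNT(*) cannot appear in WHERE; the per-group count doesn't exist yet

Fix: Group first with HAVING COUNT(*) >= 2, then COUNT the resulting groups

Corrected query:
SELECT COUNT(*) FROM (SELECT major FROM students GROUP BY major HAVING COUNT(*) >= 2)

Result:
COUNT(*)
--------
2       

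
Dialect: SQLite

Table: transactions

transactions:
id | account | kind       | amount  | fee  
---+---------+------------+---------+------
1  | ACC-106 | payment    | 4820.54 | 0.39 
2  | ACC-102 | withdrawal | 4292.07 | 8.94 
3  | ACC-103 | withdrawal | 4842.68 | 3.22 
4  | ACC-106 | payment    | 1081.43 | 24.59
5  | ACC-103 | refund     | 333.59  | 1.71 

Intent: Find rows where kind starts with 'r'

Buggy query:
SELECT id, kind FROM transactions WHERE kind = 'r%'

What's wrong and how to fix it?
Bug: Wildcards only work with LIKE; '=' treats '%' as a literal character

Fix: Use LIKE for wildcard pattern matching

Corrected query:
SELECT id, kind FROM transactions WHERE kind LIKE 'r%'

Result:
id | kind  
---+-------
5  | refund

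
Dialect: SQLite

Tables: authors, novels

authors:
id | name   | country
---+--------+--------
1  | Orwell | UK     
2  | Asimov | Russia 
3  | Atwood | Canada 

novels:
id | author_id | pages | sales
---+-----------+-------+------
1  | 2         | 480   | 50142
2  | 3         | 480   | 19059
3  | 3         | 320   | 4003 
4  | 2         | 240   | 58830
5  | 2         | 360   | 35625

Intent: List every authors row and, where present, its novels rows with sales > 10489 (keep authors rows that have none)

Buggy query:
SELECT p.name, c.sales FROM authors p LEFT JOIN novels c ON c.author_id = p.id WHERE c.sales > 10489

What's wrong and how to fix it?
Bug: Filtering c.sales in WHERE discards the NULL rows produced by LEFT JOIN, turning it into an inner join

Fix: Move the right-table condition into the ON clause so unmatched parents are kept

Corrected query:
SELECT p.name, c.sales FROM authors p LEFT JOIN novels c ON c.author_id = p.id AND c.sales > 10489

Result:
name   | sales
-------+------
Orwell | NULL 
Asimov | 35625
Asimov | 50142
Asimov | 58830
Atwood | 19059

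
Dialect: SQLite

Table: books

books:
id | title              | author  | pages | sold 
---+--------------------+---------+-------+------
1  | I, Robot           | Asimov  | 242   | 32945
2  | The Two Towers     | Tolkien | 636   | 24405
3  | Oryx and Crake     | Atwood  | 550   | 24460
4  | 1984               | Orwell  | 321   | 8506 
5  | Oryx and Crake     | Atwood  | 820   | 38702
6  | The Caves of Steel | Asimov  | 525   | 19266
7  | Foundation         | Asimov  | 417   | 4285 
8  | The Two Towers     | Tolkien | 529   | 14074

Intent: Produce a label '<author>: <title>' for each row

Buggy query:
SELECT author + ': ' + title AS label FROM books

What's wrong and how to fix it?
Bug: '+' is numeric addition; on text columns SQLite converts them to 0 instead of concatenating

Fix: Use the || operator for string concatenation

Corrected query:
SELECT author || ': ' || title AS label FROM books

Result:
label                     
--------------------------
Asimov: I, Robot          
Tolkien: The Two Towers   
Atwood: Oryx and Crake    
Orwell: 1984              
Atwood: Oryx and Crake    
Asimov: The Caves of Steel
Asimov: Foundation        
Tolkien: The Two Towers   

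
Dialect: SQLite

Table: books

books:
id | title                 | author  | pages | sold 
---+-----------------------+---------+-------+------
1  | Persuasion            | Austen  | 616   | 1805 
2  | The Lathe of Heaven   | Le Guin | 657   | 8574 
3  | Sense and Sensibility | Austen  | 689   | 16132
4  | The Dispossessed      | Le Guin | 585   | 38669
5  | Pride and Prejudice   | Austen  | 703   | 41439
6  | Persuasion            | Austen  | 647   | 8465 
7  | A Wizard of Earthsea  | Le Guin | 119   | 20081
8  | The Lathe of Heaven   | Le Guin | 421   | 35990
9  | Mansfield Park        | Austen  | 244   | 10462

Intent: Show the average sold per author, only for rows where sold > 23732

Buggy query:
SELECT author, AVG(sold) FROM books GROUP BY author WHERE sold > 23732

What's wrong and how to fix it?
Bug: WHERE cannot follow GROUP BY

Fix: Place WHERE between FROM and GROUP BY

Corrected query:
SELECT author, AVG(sold) FROM books WHERE sold > 23732 GROUP BY author

Result:
author  | AVG(sold)
--------+----------
Austen  | 41439    
Le Guin | 37329.5  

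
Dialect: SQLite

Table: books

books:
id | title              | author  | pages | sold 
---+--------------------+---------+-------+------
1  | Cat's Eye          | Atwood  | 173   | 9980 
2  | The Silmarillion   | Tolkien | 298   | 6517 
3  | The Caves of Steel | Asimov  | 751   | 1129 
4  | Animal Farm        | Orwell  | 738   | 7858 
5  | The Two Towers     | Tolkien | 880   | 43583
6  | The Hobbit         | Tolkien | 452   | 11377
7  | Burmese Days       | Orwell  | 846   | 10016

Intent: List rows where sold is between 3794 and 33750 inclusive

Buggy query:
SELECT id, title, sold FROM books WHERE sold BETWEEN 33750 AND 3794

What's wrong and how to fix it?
Bug: The bounds are reversed; BETWEEN a AND b requires a <= b to match anything

Fix: Swap the bounds so the smaller value comes first

Corrected query:
SELECT id, title, sold FROM books WHERE sold BETWEEN 3794 AND 33750

Result:
id | title            | sold 
---+------------------+------
1  | Cat's Eye        | 9980 
2  | The Silmarillion | 6517 
4  | Animal Farm      | 7858 
6  | The Hobbit       | 11377
7  | Burmese Days     | 10016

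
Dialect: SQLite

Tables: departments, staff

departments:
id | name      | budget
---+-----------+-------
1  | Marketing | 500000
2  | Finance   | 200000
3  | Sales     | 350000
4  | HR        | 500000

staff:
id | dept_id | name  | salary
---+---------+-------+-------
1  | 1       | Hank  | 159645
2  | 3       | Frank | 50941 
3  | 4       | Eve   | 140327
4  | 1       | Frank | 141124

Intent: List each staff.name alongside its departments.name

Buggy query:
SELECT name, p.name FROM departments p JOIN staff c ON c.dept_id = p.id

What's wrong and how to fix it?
Bug: Both tables have a 'name' column; the unqualified reference is ambiguous

Fix: Qualify the column with its table alias (c.name)

Corrected query:
SELECT c.name, p.name FROM departments p JOIN staff c ON c.dept_id = p.id

Result:
name  | name     
------+----------
Hank  | Marketing
Frank | Sales    
Eve   | HR       
Frank | Marketing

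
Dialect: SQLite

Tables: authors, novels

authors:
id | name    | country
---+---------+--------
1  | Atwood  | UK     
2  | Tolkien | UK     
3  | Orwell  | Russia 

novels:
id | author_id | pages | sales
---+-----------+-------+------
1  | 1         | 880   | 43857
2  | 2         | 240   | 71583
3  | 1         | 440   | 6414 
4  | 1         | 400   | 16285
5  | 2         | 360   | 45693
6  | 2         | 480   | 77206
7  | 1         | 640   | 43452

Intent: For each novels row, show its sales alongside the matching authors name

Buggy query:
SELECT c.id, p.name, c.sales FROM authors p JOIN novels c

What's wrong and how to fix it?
Bug: JOIN with no ON clause produces a cartesian product; every novels row pairs with every authors row

Fix: Add ON c.author_id = p.id to the JOIN

Corrected query:
SELECT c.id, p.name, c.sales FROM authors p JOIN novels c ON c.author_id = p.id

Result:
id | name    | sales
---+---------+------
1  | Atwood  | 43857
2  | Tolkien | 71583
3  | Atwood  | 6414 
4  | Atwood  | 16285
5  | Tolkien | 45693
6  | Tolkien | 77206
7  | Atwood  | 43452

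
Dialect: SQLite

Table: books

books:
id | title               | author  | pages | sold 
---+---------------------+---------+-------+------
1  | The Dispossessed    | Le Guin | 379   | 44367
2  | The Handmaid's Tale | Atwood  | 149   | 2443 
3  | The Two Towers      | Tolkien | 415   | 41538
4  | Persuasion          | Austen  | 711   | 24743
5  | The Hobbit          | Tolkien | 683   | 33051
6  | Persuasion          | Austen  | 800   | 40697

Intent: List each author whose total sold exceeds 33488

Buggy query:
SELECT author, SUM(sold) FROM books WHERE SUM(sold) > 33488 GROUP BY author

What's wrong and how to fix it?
Bug: Aggregate functions cannot appear in a WHERE clause

Fix: Use HAVING (which filters groups after aggregation) instead of WHERE

Corrected query:
SELECT author, SUM(sold) FROM books GROUP BY author HAVING SUM(sold) > 33488

Result:
author  | SUM(sold)
--------+----------
Austen  | 65440    
Le Guin | 44367    
Tolkien | 74589    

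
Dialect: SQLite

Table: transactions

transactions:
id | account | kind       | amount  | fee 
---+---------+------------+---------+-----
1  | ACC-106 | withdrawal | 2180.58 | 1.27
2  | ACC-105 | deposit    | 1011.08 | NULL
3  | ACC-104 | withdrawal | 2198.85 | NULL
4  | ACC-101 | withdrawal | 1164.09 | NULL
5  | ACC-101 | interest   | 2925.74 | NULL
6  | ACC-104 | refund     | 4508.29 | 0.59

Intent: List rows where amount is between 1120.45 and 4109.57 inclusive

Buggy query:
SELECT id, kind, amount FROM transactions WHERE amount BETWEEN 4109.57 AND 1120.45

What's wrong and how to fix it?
Bug: The bounds are reversed; BETWEEN a AND b requires a <= b to match anything

Fix: Swap the bounds so the smaller value comes first

Corrected query:
SELECT id, kind, amount FROM transactions WHERE amount BETWEEN 1120.45 AND 4109.57

Result:
id | kind       | amount 
---+------------+--------
1  | withdrawal | 2180.58
3  | withdrawal | 2198.85
4  | withdrawal | 1164.09
5  | interest   | 2925.74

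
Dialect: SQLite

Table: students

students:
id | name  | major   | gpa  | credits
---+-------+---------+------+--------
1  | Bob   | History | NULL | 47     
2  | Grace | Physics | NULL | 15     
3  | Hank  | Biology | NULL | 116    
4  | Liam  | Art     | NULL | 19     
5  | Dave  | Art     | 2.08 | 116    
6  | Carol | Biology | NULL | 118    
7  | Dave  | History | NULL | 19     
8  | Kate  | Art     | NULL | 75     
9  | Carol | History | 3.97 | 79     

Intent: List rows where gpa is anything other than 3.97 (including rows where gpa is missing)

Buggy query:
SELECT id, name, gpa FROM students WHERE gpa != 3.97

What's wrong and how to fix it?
Bug: 'gpa != 3.97' is unknown when gpa is NULL, so NULL rows are silently excluded

Fix: Handle NULL separately with IS NULL alongside the inequality

Corrected query:
SELECT id, name, gpa FROM students WHERE gpa != 3.97 OR gpa IS NULL

Result:
id | name  | gpa 
---+-------+-----
1  | Bob   | NULL
2  | Grace | NULL
3  | Hank  | NULL
4  | Liam  | NULL
5  | Dave  | 2.08
6  | Carol | NULL
7  | Dave  | NULL
8  | Kate  | NULL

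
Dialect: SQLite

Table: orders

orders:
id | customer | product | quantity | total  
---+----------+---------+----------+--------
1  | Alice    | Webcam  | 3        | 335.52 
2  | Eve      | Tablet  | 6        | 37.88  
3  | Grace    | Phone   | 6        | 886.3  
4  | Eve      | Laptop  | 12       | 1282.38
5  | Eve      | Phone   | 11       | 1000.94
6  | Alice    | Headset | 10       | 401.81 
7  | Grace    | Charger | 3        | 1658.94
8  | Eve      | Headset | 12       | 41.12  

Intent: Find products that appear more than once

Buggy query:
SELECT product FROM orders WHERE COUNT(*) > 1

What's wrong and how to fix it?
Bug: WHERE can't reference COUNT(*); aggregates are computed after WHERE

Fix: Group first, then use HAVING for the count condition

Corrected query:
SELECT product FROM orders GROUP BY product HAVING COUNT(*) > 1

Result:
product
-------
Headset
Phone  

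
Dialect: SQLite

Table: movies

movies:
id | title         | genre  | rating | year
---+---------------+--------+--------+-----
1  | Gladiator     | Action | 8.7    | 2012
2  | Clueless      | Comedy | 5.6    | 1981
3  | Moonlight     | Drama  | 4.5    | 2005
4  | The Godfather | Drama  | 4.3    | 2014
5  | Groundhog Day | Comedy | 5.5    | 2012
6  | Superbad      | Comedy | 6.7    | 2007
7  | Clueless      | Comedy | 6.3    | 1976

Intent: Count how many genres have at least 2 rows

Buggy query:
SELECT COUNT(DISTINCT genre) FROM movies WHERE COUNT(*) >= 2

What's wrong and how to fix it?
Bug: COUNT(*) cannot appear in WHERE; the per-group count doesn't exist yet

Fix: Use a subquery that GROUPs and filters with HAVING, then count its rows

Corrected query:
SELECT COUNT(*) FROM (SELECT genre FROM movies GROUP BY genre HAVING COUNT(*) >= 2)

Result:
COUNT(*)
--------
2       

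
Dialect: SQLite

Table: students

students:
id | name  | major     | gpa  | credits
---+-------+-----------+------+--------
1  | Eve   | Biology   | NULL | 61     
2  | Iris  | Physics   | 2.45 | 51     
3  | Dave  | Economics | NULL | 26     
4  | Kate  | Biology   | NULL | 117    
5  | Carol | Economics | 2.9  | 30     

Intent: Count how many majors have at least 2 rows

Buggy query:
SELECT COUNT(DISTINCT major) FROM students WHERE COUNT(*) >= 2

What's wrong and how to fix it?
Bug: WHERE filters individual rows, not groups, so a group-level COUNT is invalid there

Fix: Group first with HAVING COUNT(*) >= 2, then COUNT the resulting groups

Corrected query:
SELECT COUNT(*) FROM (SELECT major FROM students GROUP BY major HAVING COUNT(*) >= 2)

Result:
COUNT(*)
--------
2       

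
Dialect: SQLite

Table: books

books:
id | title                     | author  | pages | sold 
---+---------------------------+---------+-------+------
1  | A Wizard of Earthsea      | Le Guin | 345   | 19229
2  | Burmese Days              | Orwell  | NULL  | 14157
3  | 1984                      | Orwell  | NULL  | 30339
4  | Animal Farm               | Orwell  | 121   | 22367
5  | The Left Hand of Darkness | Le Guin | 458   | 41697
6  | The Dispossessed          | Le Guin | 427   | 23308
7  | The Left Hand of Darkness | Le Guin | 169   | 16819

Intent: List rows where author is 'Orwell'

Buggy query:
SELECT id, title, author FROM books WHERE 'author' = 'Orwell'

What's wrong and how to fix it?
Bug: 'author' in single quotes is a string literal, not the column; the comparison is literal-vs-literal and never true

Fix: Remove the quotes around the column name (or use double quotes for an identifier)

Corrected query:
SELECT id, title, author FROM books WHERE author = 'Orwell'

Result:
id | title        | author
---+--------------+-------
2  | Burmese Days | Orwell
3  | 1984         | Orwell
4  | Animal Farm  | Orwell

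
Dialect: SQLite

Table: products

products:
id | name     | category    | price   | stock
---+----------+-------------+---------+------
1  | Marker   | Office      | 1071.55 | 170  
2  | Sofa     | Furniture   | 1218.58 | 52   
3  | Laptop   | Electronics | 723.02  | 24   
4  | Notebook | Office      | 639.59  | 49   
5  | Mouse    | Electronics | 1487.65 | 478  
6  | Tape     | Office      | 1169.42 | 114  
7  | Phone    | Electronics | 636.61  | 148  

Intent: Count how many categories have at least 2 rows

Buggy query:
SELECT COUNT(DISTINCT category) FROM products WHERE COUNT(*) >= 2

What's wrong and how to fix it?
Bug: COUNT(*) cannot appear in WHERE; the per-group count doesn't exist yet

Fix: Use a subquery that GROUPs and filters with HAVING, then count its rows

Corrected query:
SELECT COUNT(*) FROM (SELECT category FROM products GROUP BY category HAVING COUNT(*) >= 2)

Result:
COUNT(*)
--------
2       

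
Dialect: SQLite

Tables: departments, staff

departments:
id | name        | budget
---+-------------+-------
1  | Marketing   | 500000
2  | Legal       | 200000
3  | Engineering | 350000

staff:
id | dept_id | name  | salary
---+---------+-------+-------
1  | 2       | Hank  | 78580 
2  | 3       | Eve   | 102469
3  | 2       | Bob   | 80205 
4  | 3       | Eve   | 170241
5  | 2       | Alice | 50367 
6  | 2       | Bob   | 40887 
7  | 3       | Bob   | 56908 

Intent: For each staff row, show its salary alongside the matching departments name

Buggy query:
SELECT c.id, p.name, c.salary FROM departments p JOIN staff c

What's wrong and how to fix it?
Bug: Missing join condition: each staff row is matched to all departments rows instead of just its own

Fix: Add ON c.dept_id = p.id to the JOIN

Corrected query:
SELECT c.id, p.name, c.salary FROM departments p JOIN staff c ON c.dept_id = p.id

Result:
id | name        | salary
---+-------------+-------
1  | Legal       | 78580 
2  | Engineering | 102469
3  | Legal       | 80205 
4  | Engineering | 170241
5  | Legal       | 50367 
6  | Legal       | 40887 
7  | Engineering | 56908 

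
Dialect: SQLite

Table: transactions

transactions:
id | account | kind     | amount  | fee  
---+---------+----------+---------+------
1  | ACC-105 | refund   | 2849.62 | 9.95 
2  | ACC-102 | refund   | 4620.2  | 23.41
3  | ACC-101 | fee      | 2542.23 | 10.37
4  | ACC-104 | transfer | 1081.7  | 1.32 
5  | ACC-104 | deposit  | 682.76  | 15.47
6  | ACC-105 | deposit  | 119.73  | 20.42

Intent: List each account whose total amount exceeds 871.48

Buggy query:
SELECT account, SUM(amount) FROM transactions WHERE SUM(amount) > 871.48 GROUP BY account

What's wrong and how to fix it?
Bug: Aggregate functions cannot appear in a WHERE clause

Fix: Use HAVING (which filters groups after aggregation) instead of WHERE

Corrected query:
SELECT account, SUM(amount) FROM transactions GROUP BY account HAVING SUM(amount) > 871.48

Result:
account | SUM(amount)
--------+------------
ACC-101 | 2542.23    
ACC-102 | 4620.2     
ACC-104 | 1764.46    
ACC-105 | 2969.35    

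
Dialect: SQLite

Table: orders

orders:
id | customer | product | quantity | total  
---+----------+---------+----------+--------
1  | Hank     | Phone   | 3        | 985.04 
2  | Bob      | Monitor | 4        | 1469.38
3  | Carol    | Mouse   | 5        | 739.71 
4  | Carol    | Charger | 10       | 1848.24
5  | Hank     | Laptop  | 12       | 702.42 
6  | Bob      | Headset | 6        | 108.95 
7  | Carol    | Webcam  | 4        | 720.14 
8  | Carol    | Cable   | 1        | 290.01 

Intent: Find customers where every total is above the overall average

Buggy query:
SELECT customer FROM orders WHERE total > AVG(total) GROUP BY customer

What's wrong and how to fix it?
Bug: AVG() is an aggregate; it can't sit directly in WHERE

Fix: Use a subquery for AVG and a HAVING MIN(...) filter so the condition holds for every row in the group

Corrected query:
SELECT customer FROM orders GROUP BY customer HAVING MIN(total) > (SELECT AVG(total) FROM orders)

Result:
(no rows)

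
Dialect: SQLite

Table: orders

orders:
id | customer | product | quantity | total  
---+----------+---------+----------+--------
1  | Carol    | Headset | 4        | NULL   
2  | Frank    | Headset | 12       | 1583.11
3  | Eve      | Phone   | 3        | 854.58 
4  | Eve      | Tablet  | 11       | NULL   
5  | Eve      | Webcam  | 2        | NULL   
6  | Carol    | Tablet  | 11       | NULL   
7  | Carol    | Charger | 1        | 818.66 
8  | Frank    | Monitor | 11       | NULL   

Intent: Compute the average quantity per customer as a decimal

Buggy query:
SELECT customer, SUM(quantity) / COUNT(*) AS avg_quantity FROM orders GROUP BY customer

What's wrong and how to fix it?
Bug: SUM(quantity) and COUNT(*) are both integers; the division truncates the fractional part

Fix: Multiply by 1.0 (or CAST to REAL) to force floating-point division

Corrected query:
SELECT customer, SUM(quantity) * 1.0 / COUNT(*) AS avg_quantity FROM orders GROUP BY customer

Result:
customer | avg_quantity
---------+-------------
Carol    | 5.333333    
Eve      | 5.333333    
Frank    | 11.5        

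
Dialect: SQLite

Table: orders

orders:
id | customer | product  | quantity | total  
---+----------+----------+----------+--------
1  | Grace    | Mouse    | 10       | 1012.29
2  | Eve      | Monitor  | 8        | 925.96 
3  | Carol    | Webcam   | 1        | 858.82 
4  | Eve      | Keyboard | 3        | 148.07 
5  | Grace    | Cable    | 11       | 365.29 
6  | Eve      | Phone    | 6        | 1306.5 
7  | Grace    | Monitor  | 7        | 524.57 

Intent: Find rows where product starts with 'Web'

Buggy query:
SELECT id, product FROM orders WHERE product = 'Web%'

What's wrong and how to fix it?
Bug: Wildcards only work with LIKE; '=' treats '%' as a literal character

Fix: Use LIKE for wildcard pattern matching

Corrected query:
SELECT id, product FROM orders WHERE product LIKE 'Web%'

Result:
id | product
---+--------
3  | Webcam 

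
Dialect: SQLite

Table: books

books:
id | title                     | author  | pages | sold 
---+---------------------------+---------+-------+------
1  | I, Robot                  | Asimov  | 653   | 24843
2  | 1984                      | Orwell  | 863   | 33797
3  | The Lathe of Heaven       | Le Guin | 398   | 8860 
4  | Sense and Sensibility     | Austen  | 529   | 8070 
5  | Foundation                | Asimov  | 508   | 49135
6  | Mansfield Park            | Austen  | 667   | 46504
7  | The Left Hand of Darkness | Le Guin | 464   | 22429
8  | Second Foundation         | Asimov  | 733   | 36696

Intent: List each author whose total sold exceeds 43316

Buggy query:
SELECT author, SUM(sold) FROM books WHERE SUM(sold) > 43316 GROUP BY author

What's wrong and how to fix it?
Bug: WHERE runs before GROUP BY, so aggregates aren't available there

Fix: Move the aggregate condition to a HAVING clause

Corrected query:
SELECT author, SUM(sold) FROM books GROUP BY author HAVING SUM(sold) > 43316

Result:
author | SUM(sold)
-------+----------
Asimov | 110674   
Austen | 54574    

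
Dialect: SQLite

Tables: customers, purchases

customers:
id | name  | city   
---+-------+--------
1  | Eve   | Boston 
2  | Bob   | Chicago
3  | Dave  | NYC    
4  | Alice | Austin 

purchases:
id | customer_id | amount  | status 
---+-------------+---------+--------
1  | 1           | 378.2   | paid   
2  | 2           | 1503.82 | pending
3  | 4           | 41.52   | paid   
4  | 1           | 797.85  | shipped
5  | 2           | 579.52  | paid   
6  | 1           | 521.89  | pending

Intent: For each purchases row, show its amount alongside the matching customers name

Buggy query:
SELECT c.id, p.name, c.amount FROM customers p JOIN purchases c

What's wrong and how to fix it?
Bug: Missing join condition: each purchases row is matched to all customers rows instead of just its own

Fix: Add ON c.customer_id = p.id to the JOIN

Corrected query:
SELECT c.id, p.name, c.amount FROM customers p JOIN purchases c ON c.customer_id = p.id

Result:
id | name  | amount 
---+-------+--------
1  | Eve   | 378.2  
2  | Bob   | 1503.82
3  | Alice | 41.52  
4  | Eve   | 797.85 
5  | Bob   | 579.52 
6  | Eve   | 521.89 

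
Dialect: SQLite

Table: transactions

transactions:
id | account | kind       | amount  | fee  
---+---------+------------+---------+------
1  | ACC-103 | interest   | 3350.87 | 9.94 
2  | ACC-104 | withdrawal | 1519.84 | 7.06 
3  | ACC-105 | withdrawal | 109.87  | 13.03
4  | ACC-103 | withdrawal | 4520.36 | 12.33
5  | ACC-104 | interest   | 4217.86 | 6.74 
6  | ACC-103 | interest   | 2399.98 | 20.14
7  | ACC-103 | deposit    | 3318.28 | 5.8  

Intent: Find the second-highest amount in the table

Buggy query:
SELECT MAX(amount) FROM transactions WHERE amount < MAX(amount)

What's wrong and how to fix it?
Bug: The inner MAX is an aggregate inside WHERE, which is not allowed

Fix: Compute the overall MAX in a subquery, then take MAX of rows below it

Corrected query:
SELECT MAX(amount) FROM transactions WHERE amount < (SELECT MAX(amount) FROM transactions)

Result:
MAX(amount)
-----------
4217.86    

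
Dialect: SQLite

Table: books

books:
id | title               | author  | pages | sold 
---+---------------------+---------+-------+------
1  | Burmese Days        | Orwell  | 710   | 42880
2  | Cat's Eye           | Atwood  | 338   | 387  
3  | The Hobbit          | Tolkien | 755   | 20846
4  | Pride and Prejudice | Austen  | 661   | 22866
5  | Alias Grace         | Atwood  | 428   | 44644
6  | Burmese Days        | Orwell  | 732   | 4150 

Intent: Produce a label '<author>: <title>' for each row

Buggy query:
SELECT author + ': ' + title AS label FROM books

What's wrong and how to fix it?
Bug: SQLite uses || for string concatenation; + coerces text to numbers (yielding 0)

Fix: Replace + with || to concatenate text

Corrected query:
SELECT author || ': ' || title AS label FROM books

Result:
label                      
---------------------------
Orwell: Burmese Days       
Atwood: Cat's Eye          
Tolkien: The Hobbit        
Austen: Pride and Prejudice
Atwood: Alias Grace        
Orwell: Burmese Days       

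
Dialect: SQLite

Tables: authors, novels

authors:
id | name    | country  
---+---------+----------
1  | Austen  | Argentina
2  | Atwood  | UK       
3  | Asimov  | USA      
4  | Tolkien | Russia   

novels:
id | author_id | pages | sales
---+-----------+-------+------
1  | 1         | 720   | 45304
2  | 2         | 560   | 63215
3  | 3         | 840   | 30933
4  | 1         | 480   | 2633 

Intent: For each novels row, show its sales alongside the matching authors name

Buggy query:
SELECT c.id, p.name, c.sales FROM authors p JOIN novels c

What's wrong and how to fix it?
Bug: Missing join condition: each novels row is matched to all authors rows instead of just its own

Fix: Add ON c.author_id = p.id to the JOIN

Corrected query:
SELECT c.id, p.name, c.sales FROM authors p JOIN novels c ON c.author_id = p.id

Result:
id | name   | sales
---+--------+------
1  | Austen | 45304
2  | Atwood | 63215
3  | Asimov | 30933
4  | Austen | 2633 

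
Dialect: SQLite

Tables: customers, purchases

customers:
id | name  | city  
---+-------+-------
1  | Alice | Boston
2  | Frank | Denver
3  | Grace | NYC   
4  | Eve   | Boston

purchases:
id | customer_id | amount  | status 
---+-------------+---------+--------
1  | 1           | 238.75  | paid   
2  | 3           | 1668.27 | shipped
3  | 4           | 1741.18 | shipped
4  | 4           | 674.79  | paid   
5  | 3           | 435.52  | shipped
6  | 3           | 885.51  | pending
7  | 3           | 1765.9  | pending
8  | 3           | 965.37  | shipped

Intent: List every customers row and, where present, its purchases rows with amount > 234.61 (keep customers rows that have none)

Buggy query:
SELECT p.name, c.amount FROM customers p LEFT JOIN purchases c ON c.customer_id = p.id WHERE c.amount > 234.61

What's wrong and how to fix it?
Bug: A WHERE condition on the right-hand table after LEFT JOIN drops unmatched parents

Fix: Move the right-table condition into the ON clause so unmatched parents are kept

Corrected query:
SELECT p.name, c.amount FROM customers p LEFT JOIN purchases c ON c.customer_id = p.id AND c.amount > 234.61

Result:
name  | amount 
------+--------
Alice | 238.75 
Frank | NULL   
Grace | 435.52 
Grace | 885.51 
Grace | 965.37 
Grace | 1668.27
Grace | 1765.9 
Eve   | 674.79 
Eve   | 1741.18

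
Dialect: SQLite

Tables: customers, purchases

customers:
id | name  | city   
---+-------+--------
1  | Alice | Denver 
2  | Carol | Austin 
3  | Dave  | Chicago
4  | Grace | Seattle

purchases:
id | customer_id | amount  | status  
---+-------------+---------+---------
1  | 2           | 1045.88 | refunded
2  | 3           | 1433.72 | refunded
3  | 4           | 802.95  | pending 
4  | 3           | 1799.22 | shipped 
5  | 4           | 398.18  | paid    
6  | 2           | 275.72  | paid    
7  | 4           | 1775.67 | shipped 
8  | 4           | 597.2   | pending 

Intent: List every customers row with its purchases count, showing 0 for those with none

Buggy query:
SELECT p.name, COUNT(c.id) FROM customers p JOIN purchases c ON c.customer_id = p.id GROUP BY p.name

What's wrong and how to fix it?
Bug: INNER JOIN drops customers rows that have no matching purchases rows

Fix: Use LEFT JOIN so parents without children still appear (COUNT(c.id) gives 0)

Corrected query:
SELECT p.name, COUNT(c.id) FROM customers p LEFT JOIN purchases c ON c.customer_id = p.id GROUP BY p.name

Result:
name  | COUNT(c.id)
------+------------
Alice | 0          
Carol | 2          
Dave  | 2          
Grace | 4          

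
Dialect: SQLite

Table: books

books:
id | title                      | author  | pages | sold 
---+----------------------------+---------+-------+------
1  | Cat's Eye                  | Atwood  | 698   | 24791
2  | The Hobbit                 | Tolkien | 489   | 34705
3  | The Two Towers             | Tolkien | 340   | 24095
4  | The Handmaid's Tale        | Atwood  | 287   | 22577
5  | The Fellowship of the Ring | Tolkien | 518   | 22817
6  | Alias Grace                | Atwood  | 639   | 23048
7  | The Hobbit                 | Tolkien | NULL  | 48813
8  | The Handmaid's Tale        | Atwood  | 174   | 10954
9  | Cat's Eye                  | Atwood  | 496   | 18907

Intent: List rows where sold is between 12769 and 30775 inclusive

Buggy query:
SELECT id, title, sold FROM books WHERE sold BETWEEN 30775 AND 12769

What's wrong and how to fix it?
Bug: BETWEEN expects the lower bound first; with 30775 AND 12769 the range is empty

Fix: Write BETWEEN 12769 AND 30775

Corrected query:
SELECT id, title, sold FROM books WHERE sold BETWEEN 12769 AND 30775

Result:
id | title                      | sold 
---+----------------------------+------
1  | Cat's Eye                  | 24791
3  | The Two Towers             | 24095
4  | The Handmaid's Tale        | 22577
5  | The Fellowship of the Ring | 22817
6  | Alias Grace                | 23048
9  | Cat's Eye                  | 18907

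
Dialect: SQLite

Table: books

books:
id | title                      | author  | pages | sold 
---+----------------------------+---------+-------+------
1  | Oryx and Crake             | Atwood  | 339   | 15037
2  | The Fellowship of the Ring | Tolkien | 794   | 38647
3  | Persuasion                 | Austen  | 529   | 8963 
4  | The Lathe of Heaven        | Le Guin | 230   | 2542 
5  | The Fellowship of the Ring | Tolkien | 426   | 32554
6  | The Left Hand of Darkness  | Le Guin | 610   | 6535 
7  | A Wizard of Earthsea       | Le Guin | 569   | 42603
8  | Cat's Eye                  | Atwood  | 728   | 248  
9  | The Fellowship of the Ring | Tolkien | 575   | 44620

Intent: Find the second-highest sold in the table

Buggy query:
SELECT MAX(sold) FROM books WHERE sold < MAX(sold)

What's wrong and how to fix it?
Bug: The inner MAX is an aggregate inside WHERE, which is not allowed

Fix: Put the inner MAX in a scalar subquery

Corrected query:
SELECT MAX(sold) FROM books WHERE sold < (SELECT MAX(sold) FROM books)

Result:
MAX(sold)
---------
42603    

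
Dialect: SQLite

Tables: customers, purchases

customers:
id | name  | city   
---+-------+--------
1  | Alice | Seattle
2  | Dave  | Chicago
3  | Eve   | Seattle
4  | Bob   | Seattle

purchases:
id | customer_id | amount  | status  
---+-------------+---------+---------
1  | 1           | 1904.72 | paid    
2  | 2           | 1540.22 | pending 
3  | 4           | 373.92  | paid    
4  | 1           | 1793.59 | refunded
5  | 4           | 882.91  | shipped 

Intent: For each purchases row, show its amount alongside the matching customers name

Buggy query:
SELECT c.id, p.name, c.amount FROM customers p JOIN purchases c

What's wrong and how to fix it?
Bug: JOIN with no ON clause produces a cartesian product; every purchases row pairs with every customers row

Fix: Specify the join condition linking the foreign key to the parent id

Corrected query:
SELECT c.id, p.name, c.amount FROM customers p JOIN purchases c ON c.customer_id = p.id

Result:
id | name  | amount 
---+-------+--------
1  | Alice | 1904.72
2  | Dave  | 1540.22
3  | Bob   | 373.92 
4  | Alice | 1793.59
5  | Bob   | 882.91 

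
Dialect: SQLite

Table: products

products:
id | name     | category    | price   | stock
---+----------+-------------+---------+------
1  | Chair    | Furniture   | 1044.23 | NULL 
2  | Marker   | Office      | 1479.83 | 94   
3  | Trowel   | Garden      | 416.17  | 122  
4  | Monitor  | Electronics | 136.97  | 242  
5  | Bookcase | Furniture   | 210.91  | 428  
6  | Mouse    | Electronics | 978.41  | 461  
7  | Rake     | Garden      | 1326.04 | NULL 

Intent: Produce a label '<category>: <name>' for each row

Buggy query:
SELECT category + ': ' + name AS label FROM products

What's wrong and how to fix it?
Bug: SQLite uses || for string concatenation; + coerces text to numbers (yielding 0)

Fix: Use the || operator for string concatenation

Corrected query:
SELECT category || ': ' || name AS label FROM products

Result:
label               
--------------------
Furniture: Chair    
Office: Marker      
Garden: Trowel      
Electronics: Monitor
Furniture: Bookcase 
Electronics: Mouse  
Garden: Rake        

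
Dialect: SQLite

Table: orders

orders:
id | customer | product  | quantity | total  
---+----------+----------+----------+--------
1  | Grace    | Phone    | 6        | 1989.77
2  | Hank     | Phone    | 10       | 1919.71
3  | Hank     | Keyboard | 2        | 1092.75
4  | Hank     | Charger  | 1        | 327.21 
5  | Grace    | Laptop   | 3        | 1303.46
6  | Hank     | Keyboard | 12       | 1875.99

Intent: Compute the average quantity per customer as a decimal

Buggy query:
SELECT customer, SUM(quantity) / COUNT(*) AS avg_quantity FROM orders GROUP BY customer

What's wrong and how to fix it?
Bug: Both operands are integers, so '/' performs integer division and truncates

Fix: Cast one side to REAL so the division keeps the fractional part

Corrected query:
SELECT customer, SUM(quantity) * 1.0 / COUNT(*) AS avg_quantity FROM orders GROUP BY customer

Result:
customer | avg_quantity
---------+-------------
Grace    | 4.5         
Hank     | 6.25        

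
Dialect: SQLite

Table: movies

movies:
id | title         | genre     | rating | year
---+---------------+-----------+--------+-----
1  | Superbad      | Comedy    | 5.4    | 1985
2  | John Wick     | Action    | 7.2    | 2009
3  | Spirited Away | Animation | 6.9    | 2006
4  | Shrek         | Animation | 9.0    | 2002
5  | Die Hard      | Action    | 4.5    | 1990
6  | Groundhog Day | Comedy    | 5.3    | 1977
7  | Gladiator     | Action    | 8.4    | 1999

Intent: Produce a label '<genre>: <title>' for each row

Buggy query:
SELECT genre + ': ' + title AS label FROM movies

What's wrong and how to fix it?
Bug: '+' is numeric addition; on text columns SQLite converts them to 0 instead of concatenating

Fix: Replace + with || to concatenate text

Corrected query:
SELECT genre || ': ' || title AS label FROM movies

Result:
label                   
------------------------
Comedy: Superbad        
Action: John Wick       
Animation: Spirited Away
Animation: Shrek        
Action: Die Hard        
Comedy: Groundhog Day   
Action: Gladiator       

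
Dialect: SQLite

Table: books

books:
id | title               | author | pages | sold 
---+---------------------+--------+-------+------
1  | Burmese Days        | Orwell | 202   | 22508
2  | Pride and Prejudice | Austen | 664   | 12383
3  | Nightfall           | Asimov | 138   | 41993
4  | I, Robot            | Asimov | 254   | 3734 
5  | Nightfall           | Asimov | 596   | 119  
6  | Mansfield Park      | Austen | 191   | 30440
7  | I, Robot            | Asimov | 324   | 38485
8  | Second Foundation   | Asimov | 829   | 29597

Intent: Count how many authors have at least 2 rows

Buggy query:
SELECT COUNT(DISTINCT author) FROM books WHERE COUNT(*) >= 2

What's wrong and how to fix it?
Bug: COUNT(*) cannot appear in WHERE; the per-group count doesn't exist yet

Fix: Group first with HAVING COUNT(*) >= 2, then COUNT the resulting groups

Corrected query:
SELECT COUNT(*) FROM (SELECT author FROM books GROUP BY author HAVING COUNT(*) >= 2)

Result:
COUNT(*)
--------
2       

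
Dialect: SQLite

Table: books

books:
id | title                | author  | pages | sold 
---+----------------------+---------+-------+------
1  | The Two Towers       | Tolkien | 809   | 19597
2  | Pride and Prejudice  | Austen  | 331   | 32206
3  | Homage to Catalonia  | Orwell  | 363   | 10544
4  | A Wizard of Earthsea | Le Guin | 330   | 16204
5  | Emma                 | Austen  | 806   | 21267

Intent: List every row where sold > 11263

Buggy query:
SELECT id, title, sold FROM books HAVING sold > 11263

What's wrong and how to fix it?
Bug: This is a non-aggregate query (no GROUP BY, no aggregates), so in SQLite the HAVING clause is invalid here; a row-level condition belongs in WHERE

Fix: Use WHERE for row-level filtering

Corrected query:
SELECT id, title, sold FROM books WHERE sold > 11263

Result:
id | title                | sold 
---+----------------------+------
1  | The Two Towers       | 19597
2  | Pride and Prejudice  | 32206
4  | A Wizard of Earthsea | 16204
5  | Emma                 | 21267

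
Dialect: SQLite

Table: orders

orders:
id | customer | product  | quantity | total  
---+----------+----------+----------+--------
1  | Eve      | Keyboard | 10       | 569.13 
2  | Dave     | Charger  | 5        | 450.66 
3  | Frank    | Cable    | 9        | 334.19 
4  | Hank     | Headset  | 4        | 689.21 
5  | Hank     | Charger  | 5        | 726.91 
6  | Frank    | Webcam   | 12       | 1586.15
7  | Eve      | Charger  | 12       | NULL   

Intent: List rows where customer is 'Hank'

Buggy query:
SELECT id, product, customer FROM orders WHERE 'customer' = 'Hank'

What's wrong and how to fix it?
Bug: Single quotes denote string literals in SQL; the column name is being compared as a constant string

Fix: Remove the quotes around the column name (or use double quotes for an identifier)

Corrected query:
SELECT id, product, customer FROM orders WHERE customer = 'Hank'

Result:
id | product | customer
---+---------+---------
4  | Headset | Hank    
5  | Charger | Hank    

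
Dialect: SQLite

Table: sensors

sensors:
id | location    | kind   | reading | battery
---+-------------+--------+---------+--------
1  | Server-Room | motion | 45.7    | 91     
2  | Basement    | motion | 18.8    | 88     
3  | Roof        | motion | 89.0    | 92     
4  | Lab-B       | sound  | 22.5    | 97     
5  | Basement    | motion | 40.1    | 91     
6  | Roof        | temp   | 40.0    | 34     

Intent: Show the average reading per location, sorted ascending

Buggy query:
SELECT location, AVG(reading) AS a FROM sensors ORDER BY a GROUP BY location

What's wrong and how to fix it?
Bug: GROUP BY must precede ORDER BY

Fix: Move ORDER BY to the end, after GROUP BY

Corrected query:
SELECT location, AVG(reading) AS a FROM sensors GROUP BY location ORDER BY a

Result:
location    | a    
------------+------
Lab-B       | 22.5 
Basement    | 29.45
Server-Room | 45.7 
Roof        | 64.5 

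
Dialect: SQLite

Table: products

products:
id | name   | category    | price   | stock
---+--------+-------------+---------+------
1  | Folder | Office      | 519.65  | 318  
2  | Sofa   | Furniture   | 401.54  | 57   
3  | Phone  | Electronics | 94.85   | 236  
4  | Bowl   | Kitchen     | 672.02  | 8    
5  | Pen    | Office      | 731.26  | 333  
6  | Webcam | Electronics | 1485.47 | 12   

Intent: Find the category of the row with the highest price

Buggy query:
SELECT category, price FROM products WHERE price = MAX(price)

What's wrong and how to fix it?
Bug: MAX(price) is an aggregate and cannot be used directly in WHERE

Fix: Use a subquery: WHERE price = (SELECT MAX(price) FROM products)

Corrected query:
SELECT category, price FROM products WHERE price = (SELECT MAX(price) FROM products)

Result:
category    | price  
------------+--------
Electronics | 1485.47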